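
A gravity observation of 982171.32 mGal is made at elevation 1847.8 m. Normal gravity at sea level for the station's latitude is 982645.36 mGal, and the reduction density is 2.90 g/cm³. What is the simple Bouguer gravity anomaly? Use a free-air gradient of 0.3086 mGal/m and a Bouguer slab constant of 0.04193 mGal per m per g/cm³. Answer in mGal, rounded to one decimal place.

Free-air correction = 0.3086 × 1847.8 = 570.23 mGal
Free-air anomaly = 982171.32 − 982645.36 + (570.23) = 96.19 mGal
Bouguer slab correction = 0.04193 × 2.90 × 1847.8 = 224.69 mGal
Simple Bouguer anomaly = 96.19 − (224.69) = -128.50 mGal

-128.5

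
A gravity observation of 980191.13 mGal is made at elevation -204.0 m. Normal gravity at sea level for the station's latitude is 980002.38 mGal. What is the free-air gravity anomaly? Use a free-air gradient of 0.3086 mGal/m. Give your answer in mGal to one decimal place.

Free-air correction = 0.3086 × -204.0 = -62.95 mGal
Free-air anomaly = 980191.13 − 980002.38 + (-62.95) = 125.80 mGal

125.8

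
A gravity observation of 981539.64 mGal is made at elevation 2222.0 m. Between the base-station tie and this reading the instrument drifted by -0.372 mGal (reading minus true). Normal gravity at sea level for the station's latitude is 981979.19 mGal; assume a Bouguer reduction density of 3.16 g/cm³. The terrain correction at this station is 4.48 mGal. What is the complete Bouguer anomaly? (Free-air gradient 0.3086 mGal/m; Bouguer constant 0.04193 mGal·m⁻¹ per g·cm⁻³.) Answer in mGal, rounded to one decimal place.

Drift-corrected reading = 981539.64 − (-0.372) = 981540.012 mGal
Free-air correction = 0.3086 × 2222.0 = 685.71 mGal
Free-air anomaly = 981540.012 − 981979.19 + (685.71) = 246.532 mGal
Bouguer slab correction = 0.04193 × 3.16 × 2222.0 = 294.41 mGal
Simple Bouguer anomaly = 246.532 − (294.41) = -47.878 mGal
Complete Bouguer anomaly = -47.878 + 4.48 = -43.398 mGal

-43.4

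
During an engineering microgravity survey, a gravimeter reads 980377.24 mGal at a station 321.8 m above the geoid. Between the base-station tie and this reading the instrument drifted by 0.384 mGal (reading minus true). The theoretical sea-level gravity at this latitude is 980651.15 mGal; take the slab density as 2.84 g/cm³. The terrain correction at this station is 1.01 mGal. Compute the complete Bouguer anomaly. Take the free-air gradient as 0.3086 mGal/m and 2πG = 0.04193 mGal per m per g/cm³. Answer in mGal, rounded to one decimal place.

Drift-corrected reading = 980377.24 − (0.384) = 980376.856 mGal
Free-air correction = 0.3086 × 321.8 = 99.31 mGal
Free-air anomaly = 980376.856 − 980651.15 + (99.31) = -174.984 mGal
Bouguer slab correction = 0.04193 × 2.84 × 321.8 = 38.32 mGal
Simple Bouguer anomaly = -174.984 − (38.32) = -213.304 mGal
Complete Bouguer anomaly = -213.304 + 1.01 = -212.294 mGal

-212.3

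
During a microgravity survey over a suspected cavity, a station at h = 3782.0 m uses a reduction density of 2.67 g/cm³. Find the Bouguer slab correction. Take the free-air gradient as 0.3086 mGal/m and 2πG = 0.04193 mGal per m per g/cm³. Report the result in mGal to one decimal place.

Bouguer slab correction = 0.04193 × 2.67 × 3782.0 = 423.4 mGal

423.4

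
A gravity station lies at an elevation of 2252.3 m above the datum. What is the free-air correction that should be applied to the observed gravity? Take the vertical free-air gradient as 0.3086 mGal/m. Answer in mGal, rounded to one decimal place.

Free-air correction = 0.3086 × 2252.3 = 695.1 mGal

695.1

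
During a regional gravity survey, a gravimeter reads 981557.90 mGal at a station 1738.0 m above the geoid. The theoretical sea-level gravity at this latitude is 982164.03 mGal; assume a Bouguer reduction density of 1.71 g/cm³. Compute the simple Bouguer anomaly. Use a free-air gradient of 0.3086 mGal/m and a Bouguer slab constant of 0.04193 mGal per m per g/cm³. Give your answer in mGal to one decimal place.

-194.4

Free-air correction = 0.3086 × 1738.0 = 536.35 mGal
Free-air anomaly = 981557.90 − 982164.03 + (536.35) = -69.78 mGal
Bouguer slab correction = 0.04193 × 1.71 × 1738.0 = 124.62 mGal
Simple Bouguer anomaly = -69.78 − (124.62) = -194.40 mGal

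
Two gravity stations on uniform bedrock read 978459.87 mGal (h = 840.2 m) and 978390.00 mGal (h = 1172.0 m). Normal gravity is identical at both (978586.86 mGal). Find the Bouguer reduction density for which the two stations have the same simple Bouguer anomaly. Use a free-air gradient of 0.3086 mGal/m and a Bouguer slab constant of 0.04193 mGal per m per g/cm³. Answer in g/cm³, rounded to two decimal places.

Δg_obs = 978390.00 − 978459.87 = -69.87 mGal over Δh = 1172.0 − 840.2 = 331.8 m
Equal Bouguer anomalies ⇒ Δg_obs + (0.3086 − 0.04193ρ)·Δh = 0
0.3086 − 0.04193ρ = −Δg_obs/Δh = 0.21058
ρ = (0.3086 − 0.21058) / 0.04193 = 2.34 g/cm³

2.34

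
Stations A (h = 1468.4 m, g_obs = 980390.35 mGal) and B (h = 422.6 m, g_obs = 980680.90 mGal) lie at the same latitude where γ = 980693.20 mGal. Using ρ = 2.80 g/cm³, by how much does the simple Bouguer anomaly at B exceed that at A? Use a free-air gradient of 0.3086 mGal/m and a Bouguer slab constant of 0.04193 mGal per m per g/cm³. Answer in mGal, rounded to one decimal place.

Δg_SB(A) = 980390.35 − 980693.20 + 0.3086×1468.4 − 0.04193×2.80×1468.4 = -22.10 mGal
Δg_SB(B) = 980680.90 − 980693.20 + 0.3086×422.6 − 0.04193×2.80×422.6 = 68.50 mGal
Difference = 68.50 − (-22.10) = 90.60 mGal

90.6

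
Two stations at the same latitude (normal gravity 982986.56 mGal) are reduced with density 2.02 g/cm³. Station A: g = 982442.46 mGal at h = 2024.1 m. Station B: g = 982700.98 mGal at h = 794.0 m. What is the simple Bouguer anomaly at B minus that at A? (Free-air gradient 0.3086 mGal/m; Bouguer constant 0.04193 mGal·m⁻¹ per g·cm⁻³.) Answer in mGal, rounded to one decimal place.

Δg_SB(A) = 982442.46 − 982986.56 + 0.3086×2024.1 − 0.04193×2.02×2024.1 = -90.90 mGal
Δg_SB(B) = 982700.98 − 982986.56 + 0.3086×794.0 − 0.04193×2.02×794.0 = -107.80 mGal
Difference = -107.80 − (-90.90) = -16.90 mGal

-16.9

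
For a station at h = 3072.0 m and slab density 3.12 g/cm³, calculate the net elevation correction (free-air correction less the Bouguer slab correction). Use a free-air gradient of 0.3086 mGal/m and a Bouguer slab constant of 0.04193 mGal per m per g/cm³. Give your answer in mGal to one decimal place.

546.1

Combined gradient = 0.3086 − 0.04193 × 3.12 = 0.1777784 mGal/m
Combined elevation correction = 0.1777784 × 3072.0 = 546.1 mGal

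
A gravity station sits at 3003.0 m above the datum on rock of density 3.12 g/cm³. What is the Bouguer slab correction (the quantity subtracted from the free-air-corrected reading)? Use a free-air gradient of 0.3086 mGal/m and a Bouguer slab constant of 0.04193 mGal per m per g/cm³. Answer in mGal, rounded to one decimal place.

392.9

Bouguer slab correction = 0.04193 × 3.12 × 3003.0 = 392.9 mGal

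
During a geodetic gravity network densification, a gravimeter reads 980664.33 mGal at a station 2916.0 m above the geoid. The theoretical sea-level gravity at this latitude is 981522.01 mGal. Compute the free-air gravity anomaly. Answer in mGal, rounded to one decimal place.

Free-air correction = 0.3086 × 2916.0 = 899.88 mGal
Free-air anomaly = 980664.33 − 981522.01 + (899.88) = 42.20 mGal

42.2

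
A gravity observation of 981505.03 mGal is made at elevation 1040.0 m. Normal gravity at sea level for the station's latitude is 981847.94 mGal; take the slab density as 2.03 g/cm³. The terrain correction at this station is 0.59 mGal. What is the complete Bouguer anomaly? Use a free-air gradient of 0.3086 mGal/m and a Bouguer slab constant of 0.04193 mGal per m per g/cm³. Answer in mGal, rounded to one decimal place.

-109.9

Free-air correction = 0.3086 × 1040.0 = 320.94 mGal
Free-air anomaly = 981505.03 − 981847.94 + (320.94) = -21.97 mGal
Bouguer slab correction = 0.04193 × 2.03 × 1040.0 = 88.52 mGal
Simple Bouguer anomaly = -21.97 − (88.52) = -110.49 mGal
Complete Bouguer anomaly = -110.49 + 0.59 = -109.90 mGal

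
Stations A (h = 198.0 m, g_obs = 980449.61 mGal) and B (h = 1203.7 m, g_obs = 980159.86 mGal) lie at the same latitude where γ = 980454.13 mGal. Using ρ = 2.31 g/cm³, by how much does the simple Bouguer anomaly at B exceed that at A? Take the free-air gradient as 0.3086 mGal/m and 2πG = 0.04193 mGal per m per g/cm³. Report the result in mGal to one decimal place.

-76.8

Δg_SB(A) = 980449.61 − 980454.13 + 0.3086×198.0 − 0.04193×2.31×198.0 = 37.40 mGal
Δg_SB(B) = 980159.86 − 980454.13 + 0.3086×1203.7 − 0.04193×2.31×1203.7 = -39.40 mGal
Difference = -39.40 − (37.40) = -76.80 mGal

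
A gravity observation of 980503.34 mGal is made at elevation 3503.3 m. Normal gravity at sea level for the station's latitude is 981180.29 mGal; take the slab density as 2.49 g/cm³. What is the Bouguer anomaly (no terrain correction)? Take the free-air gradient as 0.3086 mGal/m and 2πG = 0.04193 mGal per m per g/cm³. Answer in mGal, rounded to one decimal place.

38.4

Free-air correction = 0.3086 × 3503.3 = 1081.12 mGal
Free-air anomaly = 980503.34 − 981180.29 + (1081.12) = 404.17 mGal
Bouguer slab correction = 0.04193 × 2.49 × 3503.3 = 365.76 mGal
Simple Bouguer anomaly = 404.17 − (365.76) = 38.41 mGal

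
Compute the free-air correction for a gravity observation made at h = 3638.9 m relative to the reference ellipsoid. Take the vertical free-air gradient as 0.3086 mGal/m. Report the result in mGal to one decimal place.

1123.0

Free-air correction = 0.3086 × 3638.9 = 1123.0 mGal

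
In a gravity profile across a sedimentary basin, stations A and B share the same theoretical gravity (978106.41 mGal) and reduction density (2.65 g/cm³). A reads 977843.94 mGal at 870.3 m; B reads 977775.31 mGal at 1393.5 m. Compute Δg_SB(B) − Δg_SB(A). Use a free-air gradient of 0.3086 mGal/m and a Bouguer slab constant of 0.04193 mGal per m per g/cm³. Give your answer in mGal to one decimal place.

34.7

Δg_SB(A) = 977843.94 − 978106.41 + 0.3086×870.3 − 0.04193×2.65×870.3 = -90.60 mGal
Δg_SB(B) = 977775.31 − 978106.41 + 0.3086×1393.5 − 0.04193×2.65×1393.5 = -55.90 mGal
Difference = -55.90 − (-90.60) = 34.70 mGal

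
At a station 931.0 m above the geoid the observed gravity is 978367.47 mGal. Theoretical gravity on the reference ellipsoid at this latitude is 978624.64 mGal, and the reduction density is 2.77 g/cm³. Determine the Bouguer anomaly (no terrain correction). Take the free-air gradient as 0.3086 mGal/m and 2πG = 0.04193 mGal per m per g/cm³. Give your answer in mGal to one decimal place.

-78.0

Free-air correction = 0.3086 × 931.0 = 287.31 mGal
Free-air anomaly = 978367.47 − 978624.64 + (287.31) = 30.14 mGal
Bouguer slab correction = 0.04193 × 2.77 × 931.0 = 108.13 mGal
Simple Bouguer anomaly = 30.14 − (108.13) = -77.99 mGal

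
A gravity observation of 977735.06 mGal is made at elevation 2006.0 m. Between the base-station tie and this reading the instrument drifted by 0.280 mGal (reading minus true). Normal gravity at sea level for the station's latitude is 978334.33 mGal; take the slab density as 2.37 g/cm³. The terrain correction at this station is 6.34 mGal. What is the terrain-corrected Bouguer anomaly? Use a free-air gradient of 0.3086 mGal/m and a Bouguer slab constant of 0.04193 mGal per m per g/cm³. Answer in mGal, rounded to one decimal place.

-173.5

Drift-corrected reading = 977735.06 − (0.280) = 977734.780 mGal
Free-air correction = 0.3086 × 2006.0 = 619.05 mGal
Free-air anomaly = 977734.780 − 978334.33 + (619.05) = 19.500 mGal
Bouguer slab correction = 0.04193 × 2.37 × 2006.0 = 199.34 mGal
Simple Bouguer anomaly = 19.500 − (199.34) = -179.840 mGal
Complete Bouguer anomaly = -179.840 + 6.34 = -173.500 mGal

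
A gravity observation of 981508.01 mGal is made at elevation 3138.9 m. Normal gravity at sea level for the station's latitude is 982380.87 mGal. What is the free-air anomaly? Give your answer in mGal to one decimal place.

95.8

Free-air correction = 0.3086 × 3138.9 = 968.66 mGal
Free-air anomaly = 981508.01 − 982380.87 + (968.66) = 95.80 mGal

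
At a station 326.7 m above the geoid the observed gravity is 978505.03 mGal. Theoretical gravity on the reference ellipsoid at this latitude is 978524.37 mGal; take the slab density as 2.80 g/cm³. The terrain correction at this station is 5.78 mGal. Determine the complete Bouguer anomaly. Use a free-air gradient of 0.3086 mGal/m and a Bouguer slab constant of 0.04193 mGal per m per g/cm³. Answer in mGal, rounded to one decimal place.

48.9

Free-air correction = 0.3086 × 326.7 = 100.82 mGal
Free-air anomaly = 978505.03 − 978524.37 + (100.82) = 81.48 mGal
Bouguer slab correction = 0.04193 × 2.80 × 326.7 = 38.36 mGal
Simple Bouguer anomaly = 81.48 − (38.36) = 43.12 mGal
Complete Bouguer anomaly = 43.12 + 5.78 = 48.90 mGal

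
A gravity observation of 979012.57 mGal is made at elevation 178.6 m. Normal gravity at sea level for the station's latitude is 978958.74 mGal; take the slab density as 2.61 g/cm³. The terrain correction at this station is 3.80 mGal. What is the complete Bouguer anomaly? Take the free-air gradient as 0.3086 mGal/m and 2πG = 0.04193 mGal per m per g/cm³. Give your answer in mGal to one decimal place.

Free-air correction = 0.3086 × 178.6 = 55.12 mGal
Free-air anomaly = 979012.57 − 978958.74 + (55.12) = 108.95 mGal
Bouguer slab correction = 0.04193 × 2.61 × 178.6 = 19.55 mGal
Simple Bouguer anomaly = 108.95 − (19.55) = 89.40 mGal
Complete Bouguer anomaly = 89.40 + 3.80 = 93.20 mGal

93.2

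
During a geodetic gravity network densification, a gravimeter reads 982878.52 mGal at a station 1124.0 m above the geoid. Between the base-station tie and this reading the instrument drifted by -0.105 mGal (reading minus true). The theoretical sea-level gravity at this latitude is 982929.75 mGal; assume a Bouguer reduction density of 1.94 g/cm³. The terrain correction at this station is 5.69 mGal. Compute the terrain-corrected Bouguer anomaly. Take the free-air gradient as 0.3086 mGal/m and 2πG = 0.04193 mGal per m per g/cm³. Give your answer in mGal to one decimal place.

Drift-corrected reading = 982878.52 − (-0.105) = 982878.625 mGal
Free-air correction = 0.3086 × 1124.0 = 346.87 mGal
Free-air anomaly = 982878.625 − 982929.75 + (346.87) = 295.745 mGal
Bouguer slab correction = 0.04193 × 1.94 × 1124.0 = 91.43 mGal
Simple Bouguer anomaly = 295.745 − (91.43) = 204.315 mGal
Complete Bouguer anomaly = 204.315 + 5.69 = 210.005 mGal

210.0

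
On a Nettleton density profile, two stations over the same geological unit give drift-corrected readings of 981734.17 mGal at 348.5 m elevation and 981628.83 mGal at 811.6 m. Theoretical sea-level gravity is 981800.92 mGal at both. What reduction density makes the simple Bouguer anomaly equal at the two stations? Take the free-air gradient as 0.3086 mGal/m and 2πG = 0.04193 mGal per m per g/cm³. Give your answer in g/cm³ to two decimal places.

1.93

Δg_obs = 981628.83 − 981734.17 = -105.34 mGal over Δh = 811.6 − 348.5 = 463.1 m
Equal Bouguer anomalies ⇒ Δg_obs + (0.3086 − 0.04193ρ)·Δh = 0
0.3086 − 0.04193ρ = −Δg_obs/Δh = 0.22747
ρ = (0.3086 − 0.22747) / 0.04193 = 1.93 g/cm³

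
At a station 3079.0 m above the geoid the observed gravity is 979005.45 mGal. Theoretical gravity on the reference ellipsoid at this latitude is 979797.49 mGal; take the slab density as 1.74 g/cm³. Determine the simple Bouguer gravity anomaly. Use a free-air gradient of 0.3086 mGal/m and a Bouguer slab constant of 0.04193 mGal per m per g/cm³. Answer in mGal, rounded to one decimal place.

-66.5

Free-air correction = 0.3086 × 3079.0 = 950.18 mGal
Free-air anomaly = 979005.45 − 979797.49 + (950.18) = 158.14 mGal
Bouguer slab correction = 0.04193 × 1.74 × 3079.0 = 224.64 mGal
Simple Bouguer anomaly = 158.14 − (224.64) = -66.50 mGal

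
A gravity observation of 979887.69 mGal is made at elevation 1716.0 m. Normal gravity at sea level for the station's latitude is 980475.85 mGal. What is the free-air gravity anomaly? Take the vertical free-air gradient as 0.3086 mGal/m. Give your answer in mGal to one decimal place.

Free-air correction = 0.3086 × 1716.0 = 529.56 mGal
Free-air anomaly = 979887.69 − 980475.85 + (529.56) = -58.60 mGal

-58.6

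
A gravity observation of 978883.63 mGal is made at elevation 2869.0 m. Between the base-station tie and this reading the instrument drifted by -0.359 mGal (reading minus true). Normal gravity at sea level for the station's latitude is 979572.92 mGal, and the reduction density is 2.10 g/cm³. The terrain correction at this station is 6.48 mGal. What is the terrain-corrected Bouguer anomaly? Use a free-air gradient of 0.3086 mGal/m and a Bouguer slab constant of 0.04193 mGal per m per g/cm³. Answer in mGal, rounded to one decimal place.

Drift-corrected reading = 978883.63 − (-0.359) = 978883.989 mGal
Free-air correction = 0.3086 × 2869.0 = 885.37 mGal
Free-air anomaly = 978883.989 − 979572.92 + (885.37) = 196.439 mGal
Bouguer slab correction = 0.04193 × 2.10 × 2869.0 = 252.62 mGal
Simple Bouguer anomaly = 196.439 − (252.62) = -56.181 mGal
Complete Bouguer anomaly = -56.181 + 6.48 = -49.701 mGal

-49.7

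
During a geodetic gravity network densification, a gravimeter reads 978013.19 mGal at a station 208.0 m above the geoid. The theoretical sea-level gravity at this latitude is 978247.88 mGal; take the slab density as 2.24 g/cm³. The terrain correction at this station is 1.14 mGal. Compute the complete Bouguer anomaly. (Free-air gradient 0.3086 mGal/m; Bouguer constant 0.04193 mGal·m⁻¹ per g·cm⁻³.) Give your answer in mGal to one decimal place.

Free-air correction = 0.3086 × 208.0 = 64.19 mGal
Free-air anomaly = 978013.19 − 978247.88 + (64.19) = -170.50 mGal
Bouguer slab correction = 0.04193 × 2.24 × 208.0 = 19.54 mGal
Simple Bouguer anomaly = -170.50 − (19.54) = -190.04 mGal
Complete Bouguer anomaly = -190.04 + 1.14 = -188.90 mGal

-188.9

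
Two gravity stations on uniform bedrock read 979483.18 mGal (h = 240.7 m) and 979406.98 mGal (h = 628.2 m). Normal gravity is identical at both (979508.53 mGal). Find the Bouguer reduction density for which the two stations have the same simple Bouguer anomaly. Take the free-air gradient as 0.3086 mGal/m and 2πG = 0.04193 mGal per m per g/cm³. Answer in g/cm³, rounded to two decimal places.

Δg_obs = 979406.98 − 979483.18 = -76.20 mGal over Δh = 628.2 − 240.7 = 387.5 m
Equal Bouguer anomalies ⇒ Δg_obs + (0.3086 − 0.04193ρ)·Δh = 0
0.3086 − 0.04193ρ = −Δg_obs/Δh = 0.19665
ρ = (0.3086 − 0.19665) / 0.04193 = 2.67 g/cm³

2.67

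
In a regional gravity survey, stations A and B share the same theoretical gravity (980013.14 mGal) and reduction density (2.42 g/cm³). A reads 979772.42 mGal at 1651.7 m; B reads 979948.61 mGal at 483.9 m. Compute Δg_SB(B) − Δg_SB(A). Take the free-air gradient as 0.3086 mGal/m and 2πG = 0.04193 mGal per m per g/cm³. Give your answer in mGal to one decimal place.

Δg_SB(A) = 979772.42 − 980013.14 + 0.3086×1651.7 − 0.04193×2.42×1651.7 = 101.40 mGal
Δg_SB(B) = 979948.61 − 980013.14 + 0.3086×483.9 − 0.04193×2.42×483.9 = 35.70 mGal
Difference = 35.70 − (101.40) = -65.70 mGal

-65.7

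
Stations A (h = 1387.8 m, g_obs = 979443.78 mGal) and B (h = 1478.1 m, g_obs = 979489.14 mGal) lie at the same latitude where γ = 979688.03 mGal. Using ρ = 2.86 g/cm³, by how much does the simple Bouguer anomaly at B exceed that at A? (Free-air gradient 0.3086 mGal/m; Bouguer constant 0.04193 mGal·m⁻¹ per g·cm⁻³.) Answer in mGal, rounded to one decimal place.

Δg_SB(A) = 979443.78 − 979688.03 + 0.3086×1387.8 − 0.04193×2.86×1387.8 = 17.60 mGal
Δg_SB(B) = 979489.14 − 979688.03 + 0.3086×1478.1 − 0.04193×2.86×1478.1 = 80.00 mGal
Difference = 80.00 − (17.60) = 62.40 mGal

62.4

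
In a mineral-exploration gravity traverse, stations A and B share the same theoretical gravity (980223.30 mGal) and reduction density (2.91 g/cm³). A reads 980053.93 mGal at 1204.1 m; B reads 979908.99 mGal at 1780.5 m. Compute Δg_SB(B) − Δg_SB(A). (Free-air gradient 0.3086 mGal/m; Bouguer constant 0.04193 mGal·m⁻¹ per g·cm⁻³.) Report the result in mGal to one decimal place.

-37.4

Δg_SB(A) = 980053.93 − 980223.30 + 0.3086×1204.1 − 0.04193×2.91×1204.1 = 55.30 mGal
Δg_SB(B) = 979908.99 − 980223.30 + 0.3086×1780.5 − 0.04193×2.91×1780.5 = 17.90 mGal
Difference = 17.90 − (55.30) = -37.40 mGal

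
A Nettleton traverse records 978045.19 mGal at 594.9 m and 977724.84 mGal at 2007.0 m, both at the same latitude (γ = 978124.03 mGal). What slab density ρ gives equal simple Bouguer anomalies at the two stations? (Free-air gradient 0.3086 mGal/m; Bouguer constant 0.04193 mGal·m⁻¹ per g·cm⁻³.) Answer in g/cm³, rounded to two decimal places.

Δg_obs = 977724.84 − 978045.19 = -320.35 mGal over Δh = 2007.0 − 594.9 = 1412.1 m
Equal Bouguer anomalies ⇒ Δg_obs + (0.3086 − 0.04193ρ)·Δh = 0
0.3086 − 0.04193ρ = −Δg_obs/Δh = 0.22686
ρ = (0.3086 − 0.22686) / 0.04193 = 1.95 g/cm³

1.95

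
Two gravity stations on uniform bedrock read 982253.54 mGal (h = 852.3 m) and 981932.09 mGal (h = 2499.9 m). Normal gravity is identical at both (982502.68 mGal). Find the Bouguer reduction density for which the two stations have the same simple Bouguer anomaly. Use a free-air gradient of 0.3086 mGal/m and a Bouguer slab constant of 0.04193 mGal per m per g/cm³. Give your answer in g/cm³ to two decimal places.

2.71

Δg_obs = 981932.09 − 982253.54 = -321.45 mGal over Δh = 2499.9 − 852.3 = 1647.6 m
Equal Bouguer anomalies ⇒ Δg_obs + (0.3086 − 0.04193ρ)·Δh = 0
0.3086 − 0.04193ρ = −Δg_obs/Δh = 0.19510
ρ = (0.3086 − 0.19510) / 0.04193 = 2.71 g/cm³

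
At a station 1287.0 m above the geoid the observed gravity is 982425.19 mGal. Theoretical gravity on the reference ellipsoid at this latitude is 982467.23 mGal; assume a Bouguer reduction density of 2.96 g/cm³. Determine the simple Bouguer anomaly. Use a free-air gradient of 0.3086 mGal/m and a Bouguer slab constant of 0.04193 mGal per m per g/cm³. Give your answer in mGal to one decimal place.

Free-air correction = 0.3086 × 1287.0 = 397.17 mGal
Free-air anomaly = 982425.19 − 982467.23 + (397.17) = 355.13 mGal
Bouguer slab correction = 0.04193 × 2.96 × 1287.0 = 159.73 mGal
Simple Bouguer anomaly = 355.13 − (159.73) = 195.40 mGal

195.4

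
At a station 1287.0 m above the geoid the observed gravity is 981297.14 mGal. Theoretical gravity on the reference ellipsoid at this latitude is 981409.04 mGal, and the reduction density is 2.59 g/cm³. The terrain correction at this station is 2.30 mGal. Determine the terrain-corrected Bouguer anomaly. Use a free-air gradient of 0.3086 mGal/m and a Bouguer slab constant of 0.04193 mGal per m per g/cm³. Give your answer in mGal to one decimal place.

147.8

Free-air correction = 0.3086 × 1287.0 = 397.17 mGal
Free-air anomaly = 981297.14 − 981409.04 + (397.17) = 285.27 mGal
Bouguer slab correction = 0.04193 × 2.59 × 1287.0 = 139.77 mGal
Simple Bouguer anomaly = 285.27 − (139.77) = 145.50 mGal
Complete Bouguer anomaly = 145.50 + 2.30 = 147.80 mGal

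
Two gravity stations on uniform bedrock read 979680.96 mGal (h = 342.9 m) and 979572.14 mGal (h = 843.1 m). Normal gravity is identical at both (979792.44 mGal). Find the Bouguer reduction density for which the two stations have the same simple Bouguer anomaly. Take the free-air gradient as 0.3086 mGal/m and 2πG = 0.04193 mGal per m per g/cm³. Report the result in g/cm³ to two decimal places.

2.17

Δg_obs = 979572.14 − 979680.96 = -108.82 mGal over Δh = 843.1 − 342.9 = 500.2 m
Equal Bouguer anomalies ⇒ Δg_obs + (0.3086 − 0.04193ρ)·Δh = 0
0.3086 − 0.04193ρ = −Δg_obs/Δh = 0.21755
ρ = (0.3086 − 0.21755) / 0.04193 = 2.17 g/cm³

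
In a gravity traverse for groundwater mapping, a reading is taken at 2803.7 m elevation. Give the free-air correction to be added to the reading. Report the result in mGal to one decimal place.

Free-air correction = 0.3086 × 2803.7 = 865.2 mGal

865.2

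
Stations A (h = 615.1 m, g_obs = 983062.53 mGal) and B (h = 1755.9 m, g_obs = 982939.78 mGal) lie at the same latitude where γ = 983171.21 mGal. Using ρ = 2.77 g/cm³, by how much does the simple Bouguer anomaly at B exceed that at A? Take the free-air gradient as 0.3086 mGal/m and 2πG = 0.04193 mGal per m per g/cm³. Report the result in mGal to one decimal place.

96.8

Δg_SB(A) = 983062.53 − 983171.21 + 0.3086×615.1 − 0.04193×2.77×615.1 = 9.70 mGal
Δg_SB(B) = 982939.78 − 983171.21 + 0.3086×1755.9 − 0.04193×2.77×1755.9 = 106.50 mGal
Difference = 106.50 − (9.70) = 96.80 mGal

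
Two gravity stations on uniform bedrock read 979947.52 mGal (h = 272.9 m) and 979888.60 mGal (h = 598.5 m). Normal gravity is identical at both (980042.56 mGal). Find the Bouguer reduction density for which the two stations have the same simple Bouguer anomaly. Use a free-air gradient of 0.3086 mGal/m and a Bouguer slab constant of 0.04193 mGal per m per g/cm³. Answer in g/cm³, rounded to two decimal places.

3.04

Δg_obs = 979888.60 − 979947.52 = -58.92 mGal over Δh = 598.5 − 272.9 = 325.6 m
Equal Bouguer anomalies ⇒ Δg_obs + (0.3086 − 0.04193ρ)·Δh = 0
0.3086 − 0.04193ρ = −Δg_obs/Δh = 0.18096
ρ = (0.3086 − 0.18096) / 0.04193 = 3.04 g/cm³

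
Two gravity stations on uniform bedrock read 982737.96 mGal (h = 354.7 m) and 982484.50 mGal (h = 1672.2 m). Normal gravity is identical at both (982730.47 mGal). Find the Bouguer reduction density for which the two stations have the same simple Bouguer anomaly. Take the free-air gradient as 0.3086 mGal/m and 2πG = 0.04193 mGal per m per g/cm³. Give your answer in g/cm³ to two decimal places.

Δg_obs = 982484.50 − 982737.96 = -253.46 mGal over Δh = 1672.2 − 354.7 = 1317.5 m
Equal Bouguer anomalies ⇒ Δg_obs + (0.3086 − 0.04193ρ)·Δh = 0
0.3086 − 0.04193ρ = −Δg_obs/Δh = 0.19238
ρ = (0.3086 − 0.19238) / 0.04193 = 2.77 g/cm³

2.77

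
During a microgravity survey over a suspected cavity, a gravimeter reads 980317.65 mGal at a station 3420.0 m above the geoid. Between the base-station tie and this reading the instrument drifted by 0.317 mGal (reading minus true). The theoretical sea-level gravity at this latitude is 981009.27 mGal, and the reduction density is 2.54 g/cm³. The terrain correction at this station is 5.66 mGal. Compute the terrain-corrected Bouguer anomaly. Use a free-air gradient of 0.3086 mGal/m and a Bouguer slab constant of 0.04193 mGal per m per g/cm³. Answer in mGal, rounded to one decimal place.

Drift-corrected reading = 980317.65 − (0.317) = 980317.333 mGal
Free-air correction = 0.3086 × 3420.0 = 1055.41 mGal
Free-air anomaly = 980317.333 − 981009.27 + (1055.41) = 363.473 mGal
Bouguer slab correction = 0.04193 × 2.54 × 3420.0 = 364.24 mGal
Simple Bouguer anomaly = 363.473 − (364.24) = -0.767 mGal
Complete Bouguer anomaly = -0.767 + 5.66 = 4.893 mGal

4.9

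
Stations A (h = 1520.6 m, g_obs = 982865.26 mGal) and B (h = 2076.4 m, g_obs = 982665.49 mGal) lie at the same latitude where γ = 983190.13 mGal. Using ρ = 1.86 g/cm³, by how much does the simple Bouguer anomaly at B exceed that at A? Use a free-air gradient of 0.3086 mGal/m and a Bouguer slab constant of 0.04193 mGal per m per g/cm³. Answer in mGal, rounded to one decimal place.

Δg_SB(A) = 982865.26 − 983190.13 + 0.3086×1520.6 − 0.04193×1.86×1520.6 = 25.80 mGal
Δg_SB(B) = 982665.49 − 983190.13 + 0.3086×2076.4 − 0.04193×1.86×2076.4 = -45.80 mGal
Difference = -45.80 − (25.80) = -71.60 mGal

-71.6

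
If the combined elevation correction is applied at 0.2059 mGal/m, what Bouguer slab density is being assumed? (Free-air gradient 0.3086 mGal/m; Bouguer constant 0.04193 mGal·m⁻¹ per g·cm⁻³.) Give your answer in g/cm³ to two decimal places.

0.2059 = 0.3086 − 0.04193 × ρ
ρ = (0.3086 − 0.2059) / 0.04193 = 2.45 g/cm³

2.45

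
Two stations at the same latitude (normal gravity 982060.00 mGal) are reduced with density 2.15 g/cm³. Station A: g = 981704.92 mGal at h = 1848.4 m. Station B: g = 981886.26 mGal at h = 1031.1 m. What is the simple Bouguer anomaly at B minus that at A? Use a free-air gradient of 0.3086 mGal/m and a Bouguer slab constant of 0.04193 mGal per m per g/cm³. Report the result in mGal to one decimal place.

2.8

Δg_SB(A) = 981704.92 − 982060.00 + 0.3086×1848.4 − 0.04193×2.15×1848.4 = 48.70 mGal
Δg_SB(B) = 981886.26 − 982060.00 + 0.3086×1031.1 − 0.04193×2.15×1031.1 = 51.50 mGal
Difference = 51.50 − (48.70) = 2.80 mGal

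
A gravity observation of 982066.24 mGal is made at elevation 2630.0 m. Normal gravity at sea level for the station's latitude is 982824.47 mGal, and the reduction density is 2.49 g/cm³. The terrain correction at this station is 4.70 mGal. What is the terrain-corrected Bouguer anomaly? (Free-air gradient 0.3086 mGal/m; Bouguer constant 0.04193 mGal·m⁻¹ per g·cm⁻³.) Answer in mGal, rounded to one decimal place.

-216.5

Free-air correction = 0.3086 × 2630.0 = 811.62 mGal
Free-air anomaly = 982066.24 − 982824.47 + (811.62) = 53.39 mGal
Bouguer slab correction = 0.04193 × 2.49 × 2630.0 = 274.59 mGal
Simple Bouguer anomaly = 53.39 − (274.59) = -221.20 mGal
Complete Bouguer anomaly = -221.20 + 4.70 = -216.50 mGal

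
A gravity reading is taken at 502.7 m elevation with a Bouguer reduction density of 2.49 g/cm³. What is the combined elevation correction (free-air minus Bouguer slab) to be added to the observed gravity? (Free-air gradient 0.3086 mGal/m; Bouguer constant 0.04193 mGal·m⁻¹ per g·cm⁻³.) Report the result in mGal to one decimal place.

102.6

Combined gradient = 0.3086 − 0.04193 × 2.49 = 0.2041943 mGal/m
Combined elevation correction = 0.2041943 × 502.7 = 102.6 mGal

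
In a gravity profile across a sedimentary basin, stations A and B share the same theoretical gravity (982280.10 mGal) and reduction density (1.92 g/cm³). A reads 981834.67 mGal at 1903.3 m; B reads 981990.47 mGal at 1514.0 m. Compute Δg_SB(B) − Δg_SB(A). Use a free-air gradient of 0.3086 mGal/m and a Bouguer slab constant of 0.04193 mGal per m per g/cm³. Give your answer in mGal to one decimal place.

67.0

Δg_SB(A) = 981834.67 − 982280.10 + 0.3086×1903.3 − 0.04193×1.92×1903.3 = -11.30 mGal
Δg_SB(B) = 981990.47 − 982280.10 + 0.3086×1514.0 − 0.04193×1.92×1514.0 = 55.70 mGal
Difference = 55.70 − (-11.30) = 67.00 mGal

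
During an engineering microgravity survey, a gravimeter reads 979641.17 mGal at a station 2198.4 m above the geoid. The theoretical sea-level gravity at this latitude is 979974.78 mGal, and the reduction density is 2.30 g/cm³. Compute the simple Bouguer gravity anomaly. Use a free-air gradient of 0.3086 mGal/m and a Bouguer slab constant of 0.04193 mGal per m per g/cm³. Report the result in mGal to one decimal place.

Free-air correction = 0.3086 × 2198.4 = 678.43 mGal
Free-air anomaly = 979641.17 − 979974.78 + (678.43) = 344.82 mGal
Bouguer slab correction = 0.04193 × 2.30 × 2198.4 = 212.01 mGal
Simple Bouguer anomaly = 344.82 − (212.01) = 132.81 mGal

132.8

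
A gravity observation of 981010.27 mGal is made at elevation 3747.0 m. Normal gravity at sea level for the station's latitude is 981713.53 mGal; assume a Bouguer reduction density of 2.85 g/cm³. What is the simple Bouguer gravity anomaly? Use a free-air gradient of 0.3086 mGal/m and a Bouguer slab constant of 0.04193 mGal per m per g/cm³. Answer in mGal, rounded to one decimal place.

5.3

Free-air correction = 0.3086 × 3747.0 = 1156.32 mGal
Free-air anomaly = 981010.27 − 981713.53 + (1156.32) = 453.06 mGal
Bouguer slab correction = 0.04193 × 2.85 × 3747.0 = 447.77 mGal
Simple Bouguer anomaly = 453.06 − (447.77) = 5.29 mGal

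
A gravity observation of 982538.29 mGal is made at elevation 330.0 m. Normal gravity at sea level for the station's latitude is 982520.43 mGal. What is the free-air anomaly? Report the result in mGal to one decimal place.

119.7

Free-air correction = 0.3086 × 330.0 = 101.84 mGal
Free-air anomaly = 982538.29 − 982520.43 + (101.84) = 119.70 mGal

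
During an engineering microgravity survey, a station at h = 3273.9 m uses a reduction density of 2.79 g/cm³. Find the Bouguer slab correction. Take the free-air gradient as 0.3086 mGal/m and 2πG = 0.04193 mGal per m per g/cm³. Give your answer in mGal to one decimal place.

383.0

Bouguer slab correction = 0.04193 × 2.79 × 3273.9 = 383.0 mGal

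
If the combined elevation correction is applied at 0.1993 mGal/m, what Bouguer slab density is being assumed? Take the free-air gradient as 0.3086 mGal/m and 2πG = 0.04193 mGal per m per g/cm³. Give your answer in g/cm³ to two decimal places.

0.1993 = 0.3086 − 0.04193 × ρ
ρ = (0.3086 − 0.1993) / 0.04193 = 2.61 g/cm³

2.61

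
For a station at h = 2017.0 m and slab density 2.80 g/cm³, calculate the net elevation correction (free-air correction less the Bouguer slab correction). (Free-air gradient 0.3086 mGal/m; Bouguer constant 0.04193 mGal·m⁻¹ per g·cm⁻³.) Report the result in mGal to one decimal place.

Combined gradient = 0.3086 − 0.04193 × 2.80 = 0.1911960 mGal/m
Combined elevation correction = 0.1911960 × 2017.0 = 385.6 mGal

385.6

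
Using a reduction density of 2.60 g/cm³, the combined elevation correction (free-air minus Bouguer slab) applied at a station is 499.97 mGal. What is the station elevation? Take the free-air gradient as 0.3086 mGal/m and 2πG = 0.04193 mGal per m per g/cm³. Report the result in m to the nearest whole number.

Combined gradient = 0.3086 − 0.04193 × 2.60 = 0.1995820 mGal/m
h = 499.97 / 0.1995820 = 2505.09 m

2505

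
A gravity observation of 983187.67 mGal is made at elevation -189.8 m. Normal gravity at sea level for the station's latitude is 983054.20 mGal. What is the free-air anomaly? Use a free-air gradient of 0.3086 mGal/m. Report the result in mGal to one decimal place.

74.9

Free-air correction = 0.3086 × -189.8 = -58.57 mGal
Free-air anomaly = 983187.67 − 983054.20 + (-58.57) = 74.90 mGal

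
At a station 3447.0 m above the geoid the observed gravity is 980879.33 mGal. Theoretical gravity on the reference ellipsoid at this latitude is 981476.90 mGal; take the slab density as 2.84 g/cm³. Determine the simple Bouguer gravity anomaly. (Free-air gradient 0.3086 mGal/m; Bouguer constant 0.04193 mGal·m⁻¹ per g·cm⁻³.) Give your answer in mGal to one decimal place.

Free-air correction = 0.3086 × 3447.0 = 1063.74 mGal
Free-air anomaly = 980879.33 − 981476.90 + (1063.74) = 466.17 mGal
Bouguer slab correction = 0.04193 × 2.84 × 3447.0 = 410.47 mGal
Simple Bouguer anomaly = 466.17 − (410.47) = 55.70 mGal

55.7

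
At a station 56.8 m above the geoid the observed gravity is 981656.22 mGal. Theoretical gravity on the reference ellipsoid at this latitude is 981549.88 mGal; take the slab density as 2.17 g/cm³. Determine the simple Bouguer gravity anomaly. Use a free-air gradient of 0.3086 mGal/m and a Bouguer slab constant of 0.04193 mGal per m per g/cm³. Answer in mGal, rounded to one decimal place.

118.7

Free-air correction = 0.3086 × 56.8 = 17.53 mGal
Free-air anomaly = 981656.22 − 981549.88 + (17.53) = 123.87 mGal
Bouguer slab correction = 0.04193 × 2.17 × 56.8 = 5.17 mGal
Simple Bouguer anomaly = 123.87 − (5.17) = 118.70 mGal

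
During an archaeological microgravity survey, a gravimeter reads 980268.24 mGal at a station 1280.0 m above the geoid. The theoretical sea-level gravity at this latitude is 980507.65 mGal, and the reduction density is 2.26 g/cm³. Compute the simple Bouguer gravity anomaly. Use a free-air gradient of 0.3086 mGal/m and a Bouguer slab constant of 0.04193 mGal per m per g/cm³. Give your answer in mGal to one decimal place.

Free-air correction = 0.3086 × 1280.0 = 395.01 mGal
Free-air anomaly = 980268.24 − 980507.65 + (395.01) = 155.60 mGal
Bouguer slab correction = 0.04193 × 2.26 × 1280.0 = 121.30 mGal
Simple Bouguer anomaly = 155.60 − (121.30) = 34.30 mGal

34.3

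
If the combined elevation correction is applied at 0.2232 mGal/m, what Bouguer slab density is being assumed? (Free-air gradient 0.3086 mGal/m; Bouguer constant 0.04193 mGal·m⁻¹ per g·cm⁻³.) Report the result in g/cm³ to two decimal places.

2.04

0.2232 = 0.3086 − 0.04193 × ρ
ρ = (0.3086 − 0.2232) / 0.04193 = 2.04 g/cm³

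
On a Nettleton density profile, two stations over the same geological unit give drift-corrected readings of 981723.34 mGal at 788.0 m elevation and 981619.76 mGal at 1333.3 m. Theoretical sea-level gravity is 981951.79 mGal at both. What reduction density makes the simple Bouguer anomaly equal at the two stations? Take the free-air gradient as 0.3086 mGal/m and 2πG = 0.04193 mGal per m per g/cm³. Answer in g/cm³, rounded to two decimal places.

2.83

Δg_obs = 981619.76 − 981723.34 = -103.58 mGal over Δh = 1333.3 − 788.0 = 545.3 m
Equal Bouguer anomalies ⇒ Δg_obs + (0.3086 − 0.04193ρ)·Δh = 0
0.3086 − 0.04193ρ = −Δg_obs/Δh = 0.18995
ρ = (0.3086 − 0.18995) / 0.04193 = 2.83 g/cm³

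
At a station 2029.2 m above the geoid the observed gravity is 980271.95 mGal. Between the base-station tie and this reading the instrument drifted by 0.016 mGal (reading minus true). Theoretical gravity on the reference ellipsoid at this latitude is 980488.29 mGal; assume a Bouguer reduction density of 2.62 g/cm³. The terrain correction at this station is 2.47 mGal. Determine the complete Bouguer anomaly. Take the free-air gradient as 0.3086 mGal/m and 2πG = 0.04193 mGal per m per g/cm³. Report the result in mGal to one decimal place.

189.4

Drift-corrected reading = 980271.95 − (0.016) = 980271.934 mGal
Free-air correction = 0.3086 × 2029.2 = 626.21 mGal
Free-air anomaly = 980271.934 − 980488.29 + (626.21) = 409.854 mGal
Bouguer slab correction = 0.04193 × 2.62 × 2029.2 = 222.92 mGal
Simple Bouguer anomaly = 409.854 − (222.92) = 186.934 mGal
Complete Bouguer anomaly = 186.934 + 2.47 = 189.404 mGal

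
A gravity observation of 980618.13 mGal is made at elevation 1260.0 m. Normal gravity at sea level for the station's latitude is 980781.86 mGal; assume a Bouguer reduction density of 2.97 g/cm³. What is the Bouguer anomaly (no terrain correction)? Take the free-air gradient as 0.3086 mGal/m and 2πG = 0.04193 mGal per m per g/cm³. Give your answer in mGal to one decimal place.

Free-air correction = 0.3086 × 1260.0 = 388.84 mGal
Free-air anomaly = 980618.13 − 980781.86 + (388.84) = 225.11 mGal
Bouguer slab correction = 0.04193 × 2.97 × 1260.0 = 156.91 mGal
Simple Bouguer anomaly = 225.11 − (156.91) = 68.20 mGal

68.2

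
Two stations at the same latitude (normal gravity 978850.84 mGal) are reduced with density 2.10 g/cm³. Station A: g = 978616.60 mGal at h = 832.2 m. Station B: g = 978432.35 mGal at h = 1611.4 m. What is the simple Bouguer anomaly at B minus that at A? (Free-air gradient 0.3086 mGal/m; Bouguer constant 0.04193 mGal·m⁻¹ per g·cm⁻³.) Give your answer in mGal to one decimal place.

-12.4

Δg_SB(A) = 978616.60 − 978850.84 + 0.3086×832.2 − 0.04193×2.10×832.2 = -50.70 mGal
Δg_SB(B) = 978432.35 − 978850.84 + 0.3086×1611.4 − 0.04193×2.10×1611.4 = -63.10 mGal
Difference = -63.10 − (-50.70) = -12.40 mGal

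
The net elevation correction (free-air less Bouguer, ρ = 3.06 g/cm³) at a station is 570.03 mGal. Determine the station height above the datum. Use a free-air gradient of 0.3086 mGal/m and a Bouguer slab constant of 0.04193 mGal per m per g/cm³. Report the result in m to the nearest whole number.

Combined gradient = 0.3086 − 0.04193 × 3.06 = 0.1802942 mGal/m
h = 570.03 / 0.1802942 = 3161.67 m

3162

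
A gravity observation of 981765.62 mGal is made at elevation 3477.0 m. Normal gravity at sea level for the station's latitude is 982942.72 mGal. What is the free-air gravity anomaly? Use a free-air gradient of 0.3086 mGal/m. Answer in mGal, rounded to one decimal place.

Free-air correction = 0.3086 × 3477.0 = 1073.00 mGal
Free-air anomaly = 981765.62 − 982942.72 + (1073.00) = -104.10 mGal

-104.1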